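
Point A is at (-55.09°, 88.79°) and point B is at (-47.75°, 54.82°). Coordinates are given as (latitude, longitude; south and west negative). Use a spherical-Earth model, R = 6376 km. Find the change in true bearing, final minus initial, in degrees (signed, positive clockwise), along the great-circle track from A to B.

At departure: θ₁ = atan2(sin Δλ cos φ₂, cos φ₁ sin φ₂ − sin φ₁ cos φ₂ cos Δλ) = 275.12°
At arrival: θ₂ = atan2(sin Δλ cos φ₁, −cos φ₂ sin φ₁ + sin φ₂ cos φ₁ cos Δλ) = 302.03°
Δθ = θ₂ − θ₁ = +26.9°

+26.9°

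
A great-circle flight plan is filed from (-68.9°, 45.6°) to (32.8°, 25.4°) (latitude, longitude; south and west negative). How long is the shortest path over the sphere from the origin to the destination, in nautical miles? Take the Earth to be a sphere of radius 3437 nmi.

Haversine: a = sin²(Δφ/2)+cos φ₁ cos φ₂ sin²(Δλ/2) = 0.61070;  σ = 2·atan2(√a,√(1−a))
σ = 102.791° → d = Rσ = 3437·1.79405 = 6166 nmi

6166 nmi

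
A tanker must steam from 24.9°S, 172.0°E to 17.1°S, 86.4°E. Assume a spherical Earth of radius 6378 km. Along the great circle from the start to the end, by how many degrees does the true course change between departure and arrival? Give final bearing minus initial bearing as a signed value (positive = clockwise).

+36.8°

At departure: θ₁ = atan2(sin Δλ cos φ₂, cos φ₁ sin φ₂ − sin φ₁ cos φ₂ cos Δλ) = 256.10°
At arrival: θ₂ = atan2(sin Δλ cos φ₁, −cos φ₂ sin φ₁ + sin φ₂ cos φ₁ cos Δλ) = 292.90°
Δθ = θ₂ − θ₁ = +36.8°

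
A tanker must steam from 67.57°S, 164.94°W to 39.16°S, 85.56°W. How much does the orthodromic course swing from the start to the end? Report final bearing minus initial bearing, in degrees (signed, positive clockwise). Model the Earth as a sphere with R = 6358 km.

-69.0°

Initial bearing θ₁ = atan2(sin Δλ cos φ₂, cos φ₁ sin φ₂ − sin φ₁ cos φ₂ cos Δλ) = 98.13°
Final bearing θ₂ = (initial bearing from the destination back to the start) + 180° = 29.15°
Δθ = θ₂ − θ₁ = -69.0°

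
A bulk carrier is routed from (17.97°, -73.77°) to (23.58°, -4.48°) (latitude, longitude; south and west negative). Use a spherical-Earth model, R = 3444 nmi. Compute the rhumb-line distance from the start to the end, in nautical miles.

3907 nmi

Δψ = ln[tan(π/4+φ₂/2)/tan(π/4+φ₁/2)] = +0.1048;  Δφ = +0.0979 rad,  Δλ = +1.2093 rad
q = Δφ/Δψ = 0.9345
d = R·√(Δφ² + q²Δλ²) = 3444·1.13436 = 3907 nmi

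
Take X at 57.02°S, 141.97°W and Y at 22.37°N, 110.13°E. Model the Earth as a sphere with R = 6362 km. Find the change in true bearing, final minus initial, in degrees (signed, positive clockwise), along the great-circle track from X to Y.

Initial bearing θ₁ = atan2(sin Δλ cos φ₂, cos φ₁ sin φ₂ − sin φ₁ cos φ₂ cos Δλ) = 267.97°
Final bearing θ₂ = (initial bearing from the destination back to the start) + 180° = 323.97°
Δθ = θ₂ − θ₁ = +56.0°

+56.0°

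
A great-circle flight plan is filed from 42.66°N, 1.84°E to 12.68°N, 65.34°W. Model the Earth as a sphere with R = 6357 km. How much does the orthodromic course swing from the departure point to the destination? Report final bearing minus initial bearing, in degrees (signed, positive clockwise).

-35.4°

At departure: θ₁ = atan2(sin Δλ cos φ₂, cos φ₁ sin φ₂ − sin φ₁ cos φ₂ cos Δλ) = 263.97°
At arrival: θ₂ = atan2(sin Δλ cos φ₁, −cos φ₂ sin φ₁ + sin φ₂ cos φ₁ cos Δλ) = 228.56°
Δθ = θ₂ − θ₁ = -35.4°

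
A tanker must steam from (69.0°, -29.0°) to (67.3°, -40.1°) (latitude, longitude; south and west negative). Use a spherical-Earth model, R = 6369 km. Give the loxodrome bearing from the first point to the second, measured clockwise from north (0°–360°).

Δψ = ln[tan(π/4+φ₂/2)/tan(π/4+φ₁/2)] = -0.0798
Δλ = -0.1937 rad (taken the short way round)
course = atan2(Δλ, Δψ) = 247.62°

247.6°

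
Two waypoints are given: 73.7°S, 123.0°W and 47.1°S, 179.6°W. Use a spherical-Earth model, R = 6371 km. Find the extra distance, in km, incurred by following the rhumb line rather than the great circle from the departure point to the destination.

128 km

Great circle: cos σ = sin φ₁ sin φ₂ + cos φ₁ cos φ₂ cos Δλ,  σ = 0.6296 rad → d_gc = 4011.1 km
Rhumb line: Δψ = +1.0092, q = Δφ/Δψ = 0.4600, d_rh = R√(Δφ²+q²Δλ²) = 4138.9 km
Excess = 4138.9 − 4011.1 = 127.8 ≈ 128 km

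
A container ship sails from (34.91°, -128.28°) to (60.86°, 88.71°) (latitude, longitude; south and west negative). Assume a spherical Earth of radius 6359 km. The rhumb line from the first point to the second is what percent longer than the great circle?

21.3%

Great circle: σ = 1.3889 rad → d_gc = Rσ = 8832.0 km
Rhumb: Δφ = +0.4529, Δλ = -2.4960, Δψ = +0.6965, q = Δφ/Δψ = 0.6503 → d_rh = R√(Δφ²+q²Δλ²) = 10716.0 km
Excess = (10716.0 − 8832.0) / 8832.0 = 1884.0 / 8832.0 = 21.33% ≈ 21.3%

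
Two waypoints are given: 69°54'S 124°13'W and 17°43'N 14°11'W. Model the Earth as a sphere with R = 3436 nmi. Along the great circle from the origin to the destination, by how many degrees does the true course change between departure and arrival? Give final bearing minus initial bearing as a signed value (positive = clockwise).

-82.1°

At departure: θ₁ = atan2(sin Δλ cos φ₂, cos φ₁ sin φ₂ − sin φ₁ cos φ₂ cos Δλ) = 102.71°
At arrival: θ₂ = atan2(sin Δλ cos φ₁, −cos φ₂ sin φ₁ + sin φ₂ cos φ₁ cos Δλ) = 20.61°
Δθ = θ₂ − θ₁ = -82.1°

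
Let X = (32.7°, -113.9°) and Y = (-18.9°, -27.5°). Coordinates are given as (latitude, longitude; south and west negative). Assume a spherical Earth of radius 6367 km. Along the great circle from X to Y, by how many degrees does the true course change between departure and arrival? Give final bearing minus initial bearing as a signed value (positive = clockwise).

+14.3°

Initial bearing θ₁ = atan2(sin Δλ cos φ₂, cos φ₁ sin φ₂ − sin φ₁ cos φ₂ cos Δλ) = 107.88°
Final bearing θ₂ = (initial bearing from the destination back to the start) + 180° = 122.17°
Δθ = θ₂ − θ₁ = +14.3°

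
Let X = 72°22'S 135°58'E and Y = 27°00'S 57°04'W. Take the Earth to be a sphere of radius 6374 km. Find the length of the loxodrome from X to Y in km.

Δψ = ln[tan(π/4+φ₂/2)/tan(π/4+φ₁/2)] = +1.3739;  Δφ = +0.7918 rad,  Δλ = +2.9141 rad
q = Δφ/Δψ = 0.5763
d = R·√(Δφ² + q²Δλ²) = 6374·1.85671 = 11835 km

11835 km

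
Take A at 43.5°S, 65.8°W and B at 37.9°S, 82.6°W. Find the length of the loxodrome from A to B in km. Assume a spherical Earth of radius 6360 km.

1543 km

Δψ = ln[tan(π/4+φ₂/2)/tan(π/4+φ₁/2)] = +0.1290;  Δφ = +0.0977 rad,  Δλ = -0.2932 rad
q = Δφ/Δψ = 0.7574
d = R·√(Δφ² + q²Δλ²) = 6360·0.24263 = 1543 km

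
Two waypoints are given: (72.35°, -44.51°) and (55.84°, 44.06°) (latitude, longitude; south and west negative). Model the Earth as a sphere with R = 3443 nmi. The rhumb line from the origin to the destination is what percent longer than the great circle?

8.8%

Great circle: σ = 0.6555 rad → d_gc = Rσ = 2256.7 nmi
Rhumb: Δφ = -0.2882, Δλ = +1.5458, Δψ = -0.6826, q = Δφ/Δψ = 0.4221 → d_rh = R√(Δφ²+q²Δλ²) = 2456.0 nmi
Excess = (2456.0 − 2256.7) / 2256.7 = 199.3 / 2256.7 = 8.83% ≈ 8.8%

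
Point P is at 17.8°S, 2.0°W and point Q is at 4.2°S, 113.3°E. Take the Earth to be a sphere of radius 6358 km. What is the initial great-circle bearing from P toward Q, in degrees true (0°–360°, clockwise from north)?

N = sin Δλ·cos φ₂ = +0.9017;  D = cos φ₁ sin φ₂ − sin φ₁ cos φ₂ cos Δλ = -0.2000
initial course = atan2(N, D) = 102.51°

102.5°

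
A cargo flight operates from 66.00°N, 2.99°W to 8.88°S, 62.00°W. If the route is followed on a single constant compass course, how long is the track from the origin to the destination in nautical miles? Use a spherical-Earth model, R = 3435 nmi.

5245 nmi

Δψ = ln[tan(π/4+φ₂/2)/tan(π/4+φ₁/2)] = -1.7042;  Δφ = -1.3069 rad,  Δλ = -1.0299 rad
q = Δφ/Δψ = 0.7669
d = R·√(Δφ² + q²Δλ²) = 3435·1.52703 = 5245 nmi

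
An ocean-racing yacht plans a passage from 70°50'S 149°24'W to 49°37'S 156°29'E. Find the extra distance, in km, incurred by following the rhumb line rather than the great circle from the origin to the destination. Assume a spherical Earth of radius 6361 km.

Great circle: cos σ = sin φ₁ sin φ₂ + cos φ₁ cos φ₂ cos Δλ,  σ = 0.5658 rad → d_gc = 3598.8 km
Rhumb line: Δψ = +0.7785, q = Δφ/Δψ = 0.4757, d_rh = R√(Δφ²+q²Δλ²) = 3703.4 km
Excess = 3703.4 − 3598.8 = 104.6 ≈ 105 km

105 km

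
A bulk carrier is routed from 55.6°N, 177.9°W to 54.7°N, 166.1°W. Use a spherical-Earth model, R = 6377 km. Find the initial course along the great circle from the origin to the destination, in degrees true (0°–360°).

N = sin Δλ·cos φ₂ = +0.1182;  D = cos φ₁ sin φ₂ − sin φ₁ cos φ₂ cos Δλ = -0.0056
initial course = atan2(N, D) = 92.73°

92.7°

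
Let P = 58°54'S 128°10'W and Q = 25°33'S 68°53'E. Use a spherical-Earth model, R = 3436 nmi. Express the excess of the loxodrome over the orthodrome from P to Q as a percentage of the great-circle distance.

Great circle: σ = 1.6471 rad → d_gc = Rσ = 5659.4 nmi
Rhumb: Δφ = +0.5821, Δλ = -2.8440, Δψ = +0.8177, q = Δφ/Δψ = 0.7118 → d_rh = R√(Δφ²+q²Δλ²) = 7237.9 nmi
Excess = (7237.9 − 5659.4) / 5659.4 = 1578.5 / 5659.4 = 27.89% ≈ 27.9%

27.9%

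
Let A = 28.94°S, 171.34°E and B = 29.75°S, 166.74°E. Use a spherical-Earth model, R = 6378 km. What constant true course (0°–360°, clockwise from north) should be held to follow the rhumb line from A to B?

258.6°

Δψ = ln[tan(π/4+φ₂/2)/tan(π/4+φ₁/2)] = -0.0162
Δλ = -0.0803 rad (taken the short way round)
course = atan2(Δλ, Δψ) = 258.58°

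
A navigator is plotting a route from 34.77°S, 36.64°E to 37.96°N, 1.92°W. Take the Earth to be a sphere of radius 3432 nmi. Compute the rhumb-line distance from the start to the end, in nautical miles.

4857 nmi

Δψ = ln[tan(π/4+φ₂/2)/tan(π/4+φ₁/2)] = +1.3650;  Δφ = +1.2694 rad,  Δλ = -0.6730 rad
q = Δφ/Δψ = 0.9299
d = R·√(Δφ² + q²Δλ²) = 3432·1.41527 = 4857 nmi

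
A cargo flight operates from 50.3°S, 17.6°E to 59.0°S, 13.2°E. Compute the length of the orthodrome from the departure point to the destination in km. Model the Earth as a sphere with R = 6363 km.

1006 km

cos σ = sin φ₁ sin φ₂ + cos φ₁ cos φ₂ cos Δλ
      = sin(-50.30°)sin(-59.00°) + cos(-50.30°)cos(-59.00°)cos(-4.40°) = 0.9875
σ = 9.060° → d = Rσ = 6363·0.15812 = 1006 km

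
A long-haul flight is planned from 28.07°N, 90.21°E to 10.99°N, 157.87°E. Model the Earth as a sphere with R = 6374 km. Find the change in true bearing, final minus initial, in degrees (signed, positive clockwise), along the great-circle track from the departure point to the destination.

At departure: θ₁ = atan2(sin Δλ cos φ₂, cos φ₁ sin φ₂ − sin φ₁ cos φ₂ cos Δλ) = 90.46°
At arrival: θ₂ = atan2(sin Δλ cos φ₁, −cos φ₂ sin φ₁ + sin φ₂ cos φ₁ cos Δλ) = 116.00°
Δθ = θ₂ − θ₁ = +25.5°

+25.5°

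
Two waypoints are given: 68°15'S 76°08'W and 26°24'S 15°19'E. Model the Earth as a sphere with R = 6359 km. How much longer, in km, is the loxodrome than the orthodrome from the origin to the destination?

Great circle: cos σ = sin φ₁ sin φ₂ + cos φ₁ cos φ₂ cos Δλ,  σ = 1.1543 rad → d_gc = 7340.0 km
Rhumb line: Δψ = +1.1717, q = Δφ/Δψ = 0.6234, d_rh = R√(Δφ²+q²Δλ²) = 7849.1 km
Excess = 7849.1 − 7340.0 = 509.1 ≈ 509 km

509 km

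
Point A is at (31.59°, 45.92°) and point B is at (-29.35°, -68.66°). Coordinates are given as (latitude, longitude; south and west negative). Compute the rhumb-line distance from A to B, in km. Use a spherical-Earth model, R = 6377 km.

13901 km

Rhumb course C = atan2(Δλ, Δψ) with Δψ = ln[tan(π/4+φ₂/2)/tan(π/4+φ₁/2)] = -1.1179, Δλ = -1.9998 → C = 240.80°
d = R·|Δφ| / |cos C| = 6377·1.06360 / 0.48793 = 13901 km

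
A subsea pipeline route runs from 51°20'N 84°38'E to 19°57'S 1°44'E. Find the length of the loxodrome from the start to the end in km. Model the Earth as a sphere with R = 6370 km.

11385 km

Δψ = ln[tan(π/4+φ₂/2)/tan(π/4+φ₁/2)] = -1.4029;  Δφ = -1.2441 rad,  Δλ = -1.4469 rad
q = Δφ/Δψ = 0.8869
d = R·√(Δφ² + q²Δλ²) = 6370·1.78729 = 11385 km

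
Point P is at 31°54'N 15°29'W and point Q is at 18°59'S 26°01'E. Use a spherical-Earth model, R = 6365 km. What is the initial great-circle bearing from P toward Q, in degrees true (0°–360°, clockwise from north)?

N = sin Δλ·cos φ₂ = +0.6266;  D = cos φ₁ sin φ₂ − sin φ₁ cos φ₂ cos Δλ = -0.6504
initial course = atan2(N, D) = 136.07°

136.1°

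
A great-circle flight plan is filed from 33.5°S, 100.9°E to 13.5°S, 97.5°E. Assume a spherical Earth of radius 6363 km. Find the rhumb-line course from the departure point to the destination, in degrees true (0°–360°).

Δψ = ln[tan(π/4+φ₂/2)/tan(π/4+φ₁/2)] = +0.3833
Δλ = -0.0593 rad (taken the short way round)
course = atan2(Δλ, Δψ) = 351.20°

351.2°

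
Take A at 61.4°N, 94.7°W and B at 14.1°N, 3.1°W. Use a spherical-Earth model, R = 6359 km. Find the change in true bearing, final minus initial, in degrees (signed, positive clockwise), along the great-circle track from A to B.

At departure: θ₁ = atan2(sin Δλ cos φ₂, cos φ₁ sin φ₂ − sin φ₁ cos φ₂ cos Δλ) = 81.76°
At arrival: θ₂ = atan2(sin Δλ cos φ₁, −cos φ₂ sin φ₁ + sin φ₂ cos φ₁ cos Δλ) = 150.76°
Δθ = θ₂ − θ₁ = +69.0°

+69.0°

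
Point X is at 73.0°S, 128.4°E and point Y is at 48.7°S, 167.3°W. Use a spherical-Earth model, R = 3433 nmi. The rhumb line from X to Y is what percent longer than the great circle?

Great circle: σ = 0.6400 rad → d_gc = Rσ = 2197.0 nmi
Rhumb: Δφ = +0.4241, Δλ = +1.1222, Δψ = +0.9249, q = Δφ/Δψ = 0.4585 → d_rh = R√(Δφ²+q²Δλ²) = 2289.3 nmi
Excess = (2289.3 − 2197.0) / 2197.0 = 92.3 / 2197.0 = 4.20% ≈ 4.2%

4.2%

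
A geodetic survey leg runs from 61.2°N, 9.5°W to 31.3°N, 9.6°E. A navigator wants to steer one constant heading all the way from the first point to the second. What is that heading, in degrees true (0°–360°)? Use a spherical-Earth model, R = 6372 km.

157.0°

Δψ = ln[tan(π/4+φ₂/2)/tan(π/4+φ₁/2)] = -0.7839
Δλ = +0.3334 rad (taken the short way round)
course = atan2(Δλ, Δψ) = 156.96°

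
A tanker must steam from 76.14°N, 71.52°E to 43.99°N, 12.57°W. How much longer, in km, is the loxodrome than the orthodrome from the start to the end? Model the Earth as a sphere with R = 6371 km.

Great circle: cos σ = sin φ₁ sin φ₂ + cos φ₁ cos φ₂ cos Δλ,  σ = 0.8065 rad → d_gc = 5138.0 km
Rhumb line: Δψ = -1.2508, q = Δφ/Δψ = 0.4486, d_rh = R√(Δφ²+q²Δλ²) = 5511.4 km
Excess = 5511.4 − 5138.0 = 373.4 ≈ 373 km

373 km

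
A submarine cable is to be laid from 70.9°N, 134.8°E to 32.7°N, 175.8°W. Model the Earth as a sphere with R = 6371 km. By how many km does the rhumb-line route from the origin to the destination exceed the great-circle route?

105 km

Great circle: cos σ = sin φ₁ sin φ₂ + cos φ₁ cos φ₂ cos Δλ,  σ = 0.8097 rad → d_gc = 5158.8 km
Rhumb line: Δψ = -1.1779, q = Δφ/Δψ = 0.5660, d_rh = R√(Δφ²+q²Δλ²) = 5264.0 km
Excess = 5264.0 − 5158.8 = 105.2 ≈ 105 km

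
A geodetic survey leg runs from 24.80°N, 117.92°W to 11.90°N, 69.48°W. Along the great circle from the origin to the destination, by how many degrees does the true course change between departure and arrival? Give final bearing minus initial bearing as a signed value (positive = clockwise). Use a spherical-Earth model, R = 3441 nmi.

+16.2°

At departure: θ₁ = atan2(sin Δλ cos φ₂, cos φ₁ sin φ₂ − sin φ₁ cos φ₂ cos Δλ) = 96.63°
At arrival: θ₂ = atan2(sin Δλ cos φ₁, −cos φ₂ sin φ₁ + sin φ₂ cos φ₁ cos Δλ) = 112.85°
Δθ = θ₂ − θ₁ = +16.2°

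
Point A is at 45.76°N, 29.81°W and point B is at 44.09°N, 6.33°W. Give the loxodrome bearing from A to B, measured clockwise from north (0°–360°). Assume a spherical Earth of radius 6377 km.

95.7°

Δψ = ln[tan(π/4+φ₂/2)/tan(π/4+φ₁/2)] = -0.0412
Δλ = +0.4098 rad (taken the short way round)
course = atan2(Δλ, Δψ) = 95.74°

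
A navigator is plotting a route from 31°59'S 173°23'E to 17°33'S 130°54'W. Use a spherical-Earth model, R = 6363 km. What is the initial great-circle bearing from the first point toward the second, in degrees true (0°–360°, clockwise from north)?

θ = atan2( sin Δλ·cos φ₂ ,  cos φ₁ sin φ₂ − sin φ₁ cos φ₂ cos Δλ )
  = atan2(+0.7878, +0.0287) = 87.91°

87.9°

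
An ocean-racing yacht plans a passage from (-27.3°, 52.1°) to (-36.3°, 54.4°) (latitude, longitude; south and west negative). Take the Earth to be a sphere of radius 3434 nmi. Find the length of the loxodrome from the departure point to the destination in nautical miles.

552 nmi

Rhumb course C = atan2(Δλ, Δψ) with Δψ = ln[tan(π/4+φ₂/2)/tan(π/4+φ₁/2)] = -0.1852, Δλ = +0.0401 → C = 167.77°
d = R·|Δφ| / |cos C| = 3434·0.15708 / 0.97730 = 552 nmi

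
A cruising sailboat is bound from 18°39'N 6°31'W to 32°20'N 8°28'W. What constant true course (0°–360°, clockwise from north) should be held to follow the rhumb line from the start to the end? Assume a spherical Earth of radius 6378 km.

Meridional parts: M(φ₁)=+0.3314, M(φ₂)=+0.5969 → ΔM = +0.2655;  Δλ = -0.0340 rad
tan C = Δλ / ΔM = -0.1282 → C = 352.70°

352.7°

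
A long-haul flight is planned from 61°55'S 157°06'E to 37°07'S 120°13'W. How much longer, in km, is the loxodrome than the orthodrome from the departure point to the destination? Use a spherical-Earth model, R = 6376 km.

349 km

Great circle: cos σ = sin φ₁ sin φ₂ + cos φ₁ cos φ₂ cos Δλ,  σ = 0.9518 rad → d_gc = 6068.8 km
Rhumb line: Δψ = +0.6874, q = Δφ/Δψ = 0.6297, d_rh = R√(Δφ²+q²Δλ²) = 6417.9 km
Excess = 6417.9 − 6068.8 = 349.1 ≈ 349 km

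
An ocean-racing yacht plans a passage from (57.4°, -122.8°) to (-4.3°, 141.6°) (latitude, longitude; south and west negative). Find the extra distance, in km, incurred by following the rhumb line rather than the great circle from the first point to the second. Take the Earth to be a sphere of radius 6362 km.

Great circle: cos σ = sin φ₁ sin φ₂ + cos φ₁ cos φ₂ cos Δλ,  σ = 1.6866 rad → d_gc = 10730.5 km
Rhumb line: Δψ = -1.3047, q = Δφ/Δψ = 0.8254, d_rh = R√(Δφ²+q²Δλ²) = 11122.2 km
Excess = 11122.2 − 10730.5 = 391.7 ≈ 392 km

392 km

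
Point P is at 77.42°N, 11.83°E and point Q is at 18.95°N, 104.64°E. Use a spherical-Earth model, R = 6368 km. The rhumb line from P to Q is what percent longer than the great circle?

Great circle: σ = 1.2589 rad → d_gc = Rσ = 8016.8 km
Rhumb: Δφ = -1.0205, Δλ = +1.6198, Δψ = -1.8683, q = Δφ/Δψ = 0.5462 → d_rh = R√(Δφ²+q²Δλ²) = 8600.9 km
Excess = (8600.9 − 8016.8) / 8016.8 = 584.1 / 8016.8 = 7.29% ≈ 7.3%

7.3%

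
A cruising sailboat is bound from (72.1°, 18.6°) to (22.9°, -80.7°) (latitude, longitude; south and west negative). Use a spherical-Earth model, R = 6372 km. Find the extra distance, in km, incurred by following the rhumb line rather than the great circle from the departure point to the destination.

Great circle: cos σ = sin φ₁ sin φ₂ + cos φ₁ cos φ₂ cos Δλ,  σ = 1.2403 rad → d_gc = 7903.1 km
Rhumb line: Δψ = -1.4376, q = Δφ/Δψ = 0.5973, d_rh = R√(Δφ²+q²Δλ²) = 8570.3 km
Excess = 8570.3 − 7903.1 = 667.2 ≈ 667 km

667 km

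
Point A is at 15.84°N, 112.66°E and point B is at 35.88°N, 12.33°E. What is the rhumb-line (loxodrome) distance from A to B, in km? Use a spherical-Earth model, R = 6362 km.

10195 km

Rhumb course C = atan2(Δλ, Δψ) with Δψ = ln[tan(π/4+φ₂/2)/tan(π/4+φ₁/2)] = +0.3916, Δλ = -1.7511 → C = 282.61°
d = R·|Δφ| / |cos C| = 6362·0.34976 / 0.21826 = 10195 km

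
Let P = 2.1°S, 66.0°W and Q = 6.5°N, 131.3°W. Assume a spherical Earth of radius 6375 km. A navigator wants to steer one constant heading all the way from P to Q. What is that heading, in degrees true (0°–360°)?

277.5°

Meridional parts: M(φ₁)=-0.0367, M(φ₂)=+0.1137 → ΔM = +0.1504;  Δλ = -1.1397 rad
tan C = Δλ / ΔM = -7.5803 → C = 277.52°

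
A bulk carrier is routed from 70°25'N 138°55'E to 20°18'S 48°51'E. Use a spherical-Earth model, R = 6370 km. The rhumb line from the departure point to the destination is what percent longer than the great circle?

3.5%

Great circle: σ = 1.9042 rad → d_gc = Rσ = 12129.6 km
Rhumb: Δφ = -1.5833, Δλ = -1.5720, Δψ = -2.1188, q = Δφ/Δψ = 0.7472 → d_rh = R√(Δφ²+q²Δλ²) = 12558.2 km
Excess = (12558.2 − 12129.6) / 12129.6 = 428.6 / 12129.6 = 3.53% ≈ 3.5%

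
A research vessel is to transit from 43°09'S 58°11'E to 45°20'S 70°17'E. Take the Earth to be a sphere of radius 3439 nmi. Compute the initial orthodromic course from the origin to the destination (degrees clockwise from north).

108.3°

N = sin Δλ·cos φ₂ = +0.1474;  D = cos φ₁ sin φ₂ − sin φ₁ cos φ₂ cos Δλ = -0.0488
initial course = atan2(N, D) = 108.32°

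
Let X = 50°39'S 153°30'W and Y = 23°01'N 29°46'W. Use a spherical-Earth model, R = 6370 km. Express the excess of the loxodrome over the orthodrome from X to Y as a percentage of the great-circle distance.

3.0%

Great circle: σ = 2.2478 rad → d_gc = Rσ = 14318.3 km
Rhumb: Δφ = +1.2857, Δλ = +2.1596, Δψ = +1.4414, q = Δφ/Δψ = 0.8920 → d_rh = R√(Δφ²+q²Δλ²) = 14752.6 km
Excess = (14752.6 − 14318.3) / 14318.3 = 434.3 / 14318.3 = 3.03% ≈ 3.0%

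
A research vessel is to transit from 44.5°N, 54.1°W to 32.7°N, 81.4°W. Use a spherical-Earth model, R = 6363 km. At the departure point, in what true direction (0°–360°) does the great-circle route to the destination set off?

250.2°

θ = atan2( sin Δλ·cos φ₂ ,  cos φ₁ sin φ₂ − sin φ₁ cos φ₂ cos Δλ )
  = atan2(-0.3860, -0.1388) = 250.22°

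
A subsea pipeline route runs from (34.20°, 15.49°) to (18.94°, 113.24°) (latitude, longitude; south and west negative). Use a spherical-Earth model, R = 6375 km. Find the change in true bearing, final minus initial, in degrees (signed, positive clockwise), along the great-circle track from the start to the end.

+54.7°

At departure: θ₁ = atan2(sin Δλ cos φ₂, cos φ₁ sin φ₂ − sin φ₁ cos φ₂ cos Δλ) = 70.05°
At arrival: θ₂ = atan2(sin Δλ cos φ₁, −cos φ₂ sin φ₁ + sin φ₂ cos φ₁ cos Δλ) = 124.72°
Δθ = θ₂ − θ₁ = +54.7°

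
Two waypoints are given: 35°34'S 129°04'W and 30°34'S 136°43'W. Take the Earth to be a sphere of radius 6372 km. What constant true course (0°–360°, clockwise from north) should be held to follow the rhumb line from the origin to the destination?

308.0°

Meridional parts: M(φ₁)=-0.6650, M(φ₂)=-0.5608 → ΔM = +0.1042;  Δλ = -0.1335 rad
tan C = Δλ / ΔM = -1.2814 → C = 307.97°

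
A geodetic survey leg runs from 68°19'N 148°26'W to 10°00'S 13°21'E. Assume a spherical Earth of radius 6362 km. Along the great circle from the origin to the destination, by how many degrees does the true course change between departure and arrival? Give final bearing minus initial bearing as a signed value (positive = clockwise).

At departure: θ₁ = atan2(sin Δλ cos φ₂, cos φ₁ sin φ₂ − sin φ₁ cos φ₂ cos Δλ) = 20.93°
At arrival: θ₂ = atan2(sin Δλ cos φ₁, −cos φ₂ sin φ₁ + sin φ₂ cos φ₁ cos Δλ) = 172.30°
Δθ = θ₂ − θ₁ = +151.4°

+151.4°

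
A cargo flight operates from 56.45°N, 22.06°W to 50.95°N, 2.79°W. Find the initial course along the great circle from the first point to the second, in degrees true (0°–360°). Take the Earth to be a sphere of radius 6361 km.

107.7°

N = sin Δλ·cos φ₂ = +0.2079;  D = cos φ₁ sin φ₂ − sin φ₁ cos φ₂ cos Δλ = -0.0664
initial course = atan2(N, D) = 107.72°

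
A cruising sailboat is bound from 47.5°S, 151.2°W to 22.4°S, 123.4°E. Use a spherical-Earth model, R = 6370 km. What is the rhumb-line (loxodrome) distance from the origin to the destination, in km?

Rhumb course C = atan2(Δλ, Δψ) with Δψ = ln[tan(π/4+φ₂/2)/tan(π/4+φ₁/2)] = +0.5432, Δλ = -1.4905 → C = 290.02°
d = R·|Δφ| / |cos C| = 6370·0.43808 / 0.34240 = 8150 km

8150 km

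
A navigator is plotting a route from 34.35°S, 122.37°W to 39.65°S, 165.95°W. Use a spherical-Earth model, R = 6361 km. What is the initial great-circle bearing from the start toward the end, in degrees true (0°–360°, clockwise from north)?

248.2°

θ = atan2( sin Δλ·cos φ₂ ,  cos φ₁ sin φ₂ − sin φ₁ cos φ₂ cos Δλ )
  = atan2(-0.5308, -0.2121) = 248.22°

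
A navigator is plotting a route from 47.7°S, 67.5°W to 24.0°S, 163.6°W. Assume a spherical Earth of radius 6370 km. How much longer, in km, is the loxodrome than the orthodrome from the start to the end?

438 km

Great circle: cos σ = sin φ₁ sin φ₂ + cos φ₁ cos φ₂ cos Δλ,  σ = 1.3331 rad → d_gc = 8491.6 km
Rhumb line: Δψ = +0.5180, q = Δφ/Δψ = 0.7986, d_rh = R√(Δφ²+q²Δλ²) = 8929.8 km
Excess = 8929.8 − 8491.6 = 438.2 ≈ 438 km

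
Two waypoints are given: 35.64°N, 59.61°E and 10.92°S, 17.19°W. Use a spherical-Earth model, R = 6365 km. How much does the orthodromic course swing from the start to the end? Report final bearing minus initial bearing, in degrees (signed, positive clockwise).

-20.9°

Initial bearing θ₁ = atan2(sin Δλ cos φ₂, cos φ₁ sin φ₂ − sin φ₁ cos φ₂ cos Δλ) = 253.42°
Final bearing θ₂ = (initial bearing from the destination back to the start) + 180° = 232.49°
Δθ = θ₂ − θ₁ = -20.9°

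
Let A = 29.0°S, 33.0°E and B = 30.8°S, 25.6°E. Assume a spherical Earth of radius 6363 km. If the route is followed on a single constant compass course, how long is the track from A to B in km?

Rhumb course C = atan2(Δλ, Δψ) with Δψ = ln[tan(π/4+φ₂/2)/tan(π/4+φ₁/2)] = -0.0362, Δλ = -0.1292 → C = 254.33°
d = R·|Δφ| / |cos C| = 6363·0.03142 / 0.27017 = 740 km

740 km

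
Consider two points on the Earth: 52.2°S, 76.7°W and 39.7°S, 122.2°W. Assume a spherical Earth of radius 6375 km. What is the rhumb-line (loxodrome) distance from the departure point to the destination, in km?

Rhumb course C = atan2(Δλ, Δψ) with Δψ = ln[tan(π/4+φ₂/2)/tan(π/4+φ₁/2)] = +0.3158, Δλ = -0.7941 → C = 291.68°
d = R·|Δφ| / |cos C| = 6375·0.21817 / 0.36948 = 3764 km

3764 km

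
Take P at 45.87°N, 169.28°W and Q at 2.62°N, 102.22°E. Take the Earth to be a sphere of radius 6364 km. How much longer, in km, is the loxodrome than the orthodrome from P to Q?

228 km

Great circle: cos σ = sin φ₁ sin φ₂ + cos φ₁ cos φ₂ cos Δλ,  σ = 1.5198 rad → d_gc = 9671.7 km
Rhumb line: Δψ = -0.8573, q = Δφ/Δψ = 0.8805, d_rh = R√(Δφ²+q²Δλ²) = 9899.3 km
Excess = 9899.3 − 9671.7 = 227.6 ≈ 228 km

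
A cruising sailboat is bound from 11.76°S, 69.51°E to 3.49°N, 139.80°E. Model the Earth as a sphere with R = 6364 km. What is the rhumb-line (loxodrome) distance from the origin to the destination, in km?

7946 km

Δψ = ln[tan(π/4+φ₂/2)/tan(π/4+φ₁/2)] = +0.2677;  Δφ = +0.2662 rad,  Δλ = +1.2268 rad
q = Δφ/Δψ = 0.9944
d = R·√(Δφ² + q²Δλ²) = 6364·1.24864 = 7946 km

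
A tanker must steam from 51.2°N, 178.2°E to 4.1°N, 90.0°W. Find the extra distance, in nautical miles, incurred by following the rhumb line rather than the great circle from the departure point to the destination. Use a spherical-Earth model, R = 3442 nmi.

Great circle: cos σ = sin φ₁ sin φ₂ + cos φ₁ cos φ₂ cos Δλ,  σ = 1.5347 rad → d_gc = 5282.4 nmi
Rhumb line: Δψ = -0.9721, q = Δφ/Δψ = 0.8457, d_rh = R√(Δφ²+q²Δλ²) = 5455.0 nmi
Excess = 5455.0 − 5282.4 = 172.6 ≈ 173 nmi

173 nmi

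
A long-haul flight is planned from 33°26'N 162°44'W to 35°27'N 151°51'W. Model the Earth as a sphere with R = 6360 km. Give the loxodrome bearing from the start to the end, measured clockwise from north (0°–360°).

Δψ = ln[tan(π/4+φ₂/2)/tan(π/4+φ₁/2)] = +0.0427
Δλ = +0.1900 rad (taken the short way round)
course = atan2(Δλ, Δψ) = 77.34°

77.3°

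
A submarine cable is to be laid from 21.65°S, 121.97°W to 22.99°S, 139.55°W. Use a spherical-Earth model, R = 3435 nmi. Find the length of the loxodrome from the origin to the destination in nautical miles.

978 nmi

Rhumb course C = atan2(Δλ, Δψ) with Δψ = ln[tan(π/4+φ₂/2)/tan(π/4+φ₁/2)] = -0.0253, Δλ = -0.3068 → C = 265.29°
d = R·|Δφ| / |cos C| = 3435·0.02339 / 0.08212 = 978 nmi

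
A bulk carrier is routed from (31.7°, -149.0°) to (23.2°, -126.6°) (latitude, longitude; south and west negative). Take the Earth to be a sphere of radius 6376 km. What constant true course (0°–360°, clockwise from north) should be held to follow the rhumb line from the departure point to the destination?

Δψ = ln[tan(π/4+φ₂/2)/tan(π/4+φ₁/2)] = -0.1674
Δλ = +0.3910 rad (taken the short way round)
course = atan2(Δλ, Δψ) = 113.18°

113.2°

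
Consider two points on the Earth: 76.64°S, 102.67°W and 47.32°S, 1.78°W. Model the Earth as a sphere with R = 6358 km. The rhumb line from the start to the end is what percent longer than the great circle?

11.2%

Great circle: σ = 0.8153 rad → d_gc = Rσ = 5183.6 km
Rhumb: Δφ = +0.5117, Δλ = +1.7609, Δψ = +1.2047, q = Δφ/Δψ = 0.4248 → d_rh = R√(Δφ²+q²Δλ²) = 5762.0 km
Excess = (5762.0 − 5183.6) / 5183.6 = 578.4 / 5183.6 = 11.16% ≈ 11.2%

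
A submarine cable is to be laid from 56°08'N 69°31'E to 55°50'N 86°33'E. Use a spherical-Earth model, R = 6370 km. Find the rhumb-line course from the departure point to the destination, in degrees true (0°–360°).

91.8°

Meridional parts: M(φ₁)=+1.1892, M(φ₂)=+1.1799 → ΔM = -0.0094;  Δλ = +0.2973 rad
tan C = Δλ / ΔM = -31.7632 → C = 91.80°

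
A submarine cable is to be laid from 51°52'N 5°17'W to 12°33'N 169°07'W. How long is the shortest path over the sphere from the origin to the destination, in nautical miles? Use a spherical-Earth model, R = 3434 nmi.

6837 nmi

cos σ = sin φ₁ sin φ₂ + cos φ₁ cos φ₂ cos Δλ
      = sin(51.87°)sin(12.55°) + cos(51.87°)cos(12.55°)cos(-163.83°) = -0.4080
σ = 114.079° → d = Rσ = 3434·1.99105 = 6837 nmi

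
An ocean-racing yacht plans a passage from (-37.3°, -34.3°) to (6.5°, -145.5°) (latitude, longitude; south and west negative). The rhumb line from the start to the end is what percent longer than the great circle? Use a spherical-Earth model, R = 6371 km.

Great circle: σ = 1.9331 rad → d_gc = Rσ = 12315.7 km
Rhumb: Δφ = +0.7645, Δλ = -1.9408, Δψ = +0.8162, q = Δφ/Δψ = 0.9365 → d_rh = R√(Δφ²+q²Δλ²) = 12562.8 km
Excess = (12562.8 − 12315.7) / 12315.7 = 247.1 / 12315.7 = 2.01% ≈ 2.0%

2.0%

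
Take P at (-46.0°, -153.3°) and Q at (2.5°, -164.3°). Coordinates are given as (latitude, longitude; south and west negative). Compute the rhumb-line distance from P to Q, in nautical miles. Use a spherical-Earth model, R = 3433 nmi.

Δψ = ln[tan(π/4+φ₂/2)/tan(π/4+φ₁/2)] = +0.9499;  Δφ = +0.8465 rad,  Δλ = -0.1920 rad
q = Δφ/Δψ = 0.8911
d = R·√(Δφ² + q²Δλ²) = 3433·0.86360 = 2965 nmi

2965 nmi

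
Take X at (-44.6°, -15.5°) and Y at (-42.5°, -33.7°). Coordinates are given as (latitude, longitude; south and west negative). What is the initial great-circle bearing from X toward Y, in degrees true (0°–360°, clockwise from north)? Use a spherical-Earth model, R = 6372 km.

272.7°

θ = atan2( sin Δλ·cos φ₂ ,  cos φ₁ sin φ₂ − sin φ₁ cos φ₂ cos Δλ )
  = atan2(-0.2303, +0.0107) = 272.67°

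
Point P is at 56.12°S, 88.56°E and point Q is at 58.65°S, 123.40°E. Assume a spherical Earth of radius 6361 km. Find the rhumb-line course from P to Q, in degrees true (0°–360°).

97.7°

Meridional parts: M(φ₁)=-1.1888, M(φ₂)=-1.2708 → ΔM = -0.0820;  Δλ = +0.6081 rad
tan C = Δλ / ΔM = -7.4188 → C = 97.68°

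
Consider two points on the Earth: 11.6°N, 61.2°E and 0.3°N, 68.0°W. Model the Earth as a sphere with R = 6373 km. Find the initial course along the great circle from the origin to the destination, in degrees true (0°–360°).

279.7°

N = sin Δλ·cos φ₂ = -0.7749;  D = cos φ₁ sin φ₂ − sin φ₁ cos φ₂ cos Δλ = +0.1322
initial course = atan2(N, D) = 279.68°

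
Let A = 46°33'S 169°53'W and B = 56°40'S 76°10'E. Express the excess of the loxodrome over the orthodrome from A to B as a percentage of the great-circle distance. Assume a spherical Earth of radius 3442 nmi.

Great circle: σ = 1.1005 rad → d_gc = Rσ = 3788.0 nmi
Rhumb: Δφ = -0.1766, Δλ = -1.9888, Δψ = -0.2859, q = Δφ/Δψ = 0.6176 → d_rh = R√(Δφ²+q²Δλ²) = 4271.5 nmi
Excess = (4271.5 − 3788.0) / 3788.0 = 483.5 / 3788.0 = 12.76% ≈ 12.8%

12.8%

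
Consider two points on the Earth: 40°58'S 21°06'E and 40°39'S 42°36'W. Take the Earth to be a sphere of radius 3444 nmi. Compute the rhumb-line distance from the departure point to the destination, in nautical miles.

2898 nmi

Δψ = ln[tan(π/4+φ₂/2)/tan(π/4+φ₁/2)] = +0.0073;  Δφ = +0.0055 rad,  Δλ = -1.1118 rad
q = Δφ/Δψ = 0.7569
d = R·√(Δφ² + q²Δλ²) = 3444·0.84152 = 2898 nmi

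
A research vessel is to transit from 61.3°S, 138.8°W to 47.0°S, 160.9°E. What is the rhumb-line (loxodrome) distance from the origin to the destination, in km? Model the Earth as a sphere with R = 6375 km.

Δψ = ln[tan(π/4+φ₂/2)/tan(π/4+φ₁/2)] = +0.4316;  Δφ = +0.2496 rad,  Δλ = -1.0524 rad
q = Δφ/Δψ = 0.5782
d = R·√(Δφ² + q²Δλ²) = 6375·0.65775 = 4193 km

4193 km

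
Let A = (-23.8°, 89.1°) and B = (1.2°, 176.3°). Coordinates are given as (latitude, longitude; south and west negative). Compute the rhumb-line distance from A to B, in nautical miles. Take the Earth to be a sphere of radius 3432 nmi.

Rhumb course C = atan2(Δλ, Δψ) with Δψ = ln[tan(π/4+φ₂/2)/tan(π/4+φ₁/2)] = +0.4488, Δλ = +1.5219 → C = 73.57°
d = R·|Δφ| / |cos C| = 3432·0.43633 / 0.28286 = 5294 nmi

5294 nmi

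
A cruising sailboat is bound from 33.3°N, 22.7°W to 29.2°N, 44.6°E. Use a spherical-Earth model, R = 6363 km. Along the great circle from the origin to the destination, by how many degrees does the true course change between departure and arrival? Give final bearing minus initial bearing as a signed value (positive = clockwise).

+38.1°

Initial bearing θ₁ = atan2(sin Δλ cos φ₂, cos φ₁ sin φ₂ − sin φ₁ cos φ₂ cos Δλ) = 74.53°
Final bearing θ₂ = (initial bearing from the destination back to the start) + 180° = 112.66°
Δθ = θ₂ − θ₁ = +38.1°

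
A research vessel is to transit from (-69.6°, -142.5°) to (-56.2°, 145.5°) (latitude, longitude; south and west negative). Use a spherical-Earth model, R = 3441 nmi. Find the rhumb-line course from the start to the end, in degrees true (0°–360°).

Δψ = ln[tan(π/4+φ₂/2)/tan(π/4+φ₁/2)] = +0.5239
Δλ = -1.2566 rad (taken the short way round)
course = atan2(Δλ, Δψ) = 292.63°

292.6°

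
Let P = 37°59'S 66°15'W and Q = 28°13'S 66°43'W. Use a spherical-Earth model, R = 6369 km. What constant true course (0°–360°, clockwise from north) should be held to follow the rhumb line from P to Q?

Meridional parts: M(φ₁)=-0.7176, M(φ₂)=-0.5137 → ΔM = +0.2039;  Δλ = -0.0081 rad
tan C = Δλ / ΔM = -0.0399 → C = 357.71°

357.7°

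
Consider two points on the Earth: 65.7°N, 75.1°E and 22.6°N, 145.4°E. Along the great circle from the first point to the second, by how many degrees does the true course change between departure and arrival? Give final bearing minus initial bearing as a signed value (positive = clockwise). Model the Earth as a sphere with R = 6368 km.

Initial bearing θ₁ = atan2(sin Δλ cos φ₂, cos φ₁ sin φ₂ − sin φ₁ cos φ₂ cos Δλ) = 98.22°
Final bearing θ₂ = (initial bearing from the destination back to the start) + 180° = 153.82°
Δθ = θ₂ − θ₁ = +55.6°

+55.6°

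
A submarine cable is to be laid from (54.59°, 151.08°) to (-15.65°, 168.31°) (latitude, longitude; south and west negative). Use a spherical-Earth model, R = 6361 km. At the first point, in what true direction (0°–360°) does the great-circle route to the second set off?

θ = atan2( sin Δλ·cos φ₂ ,  cos φ₁ sin φ₂ − sin φ₁ cos φ₂ cos Δλ )
  = atan2(+0.2852, -0.9059) = 162.52°

162.5°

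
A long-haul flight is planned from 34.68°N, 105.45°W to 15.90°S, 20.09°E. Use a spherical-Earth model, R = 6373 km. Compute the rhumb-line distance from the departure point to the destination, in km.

Rhumb course C = atan2(Δλ, Δψ) with Δψ = ln[tan(π/4+φ₂/2)/tan(π/4+φ₁/2)] = -0.9272, Δλ = +2.1911 → C = 112.94°
d = R·|Δφ| / |cos C| = 6373·0.88279 / 0.38970 = 14437 km

14437 km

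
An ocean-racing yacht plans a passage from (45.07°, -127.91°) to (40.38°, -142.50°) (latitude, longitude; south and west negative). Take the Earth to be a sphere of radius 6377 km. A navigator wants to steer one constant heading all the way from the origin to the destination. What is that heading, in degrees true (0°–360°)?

246.4°

Meridional parts: M(φ₁)=+0.8831, M(φ₂)=+0.7716 → ΔM = -0.1115;  Δλ = -0.2546 rad
tan C = Δλ / ΔM = +2.2836 → C = 246.35°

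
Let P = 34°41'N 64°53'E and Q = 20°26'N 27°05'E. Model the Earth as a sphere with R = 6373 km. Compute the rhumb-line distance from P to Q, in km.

Δψ = ln[tan(π/4+φ₂/2)/tan(π/4+φ₁/2)] = -0.2817;  Δφ = -0.2487 rad,  Δλ = -0.6597 rad
q = Δφ/Δψ = 0.8830
d = R·√(Δφ² + q²Δλ²) = 6373·0.63342 = 4037 km

4037 km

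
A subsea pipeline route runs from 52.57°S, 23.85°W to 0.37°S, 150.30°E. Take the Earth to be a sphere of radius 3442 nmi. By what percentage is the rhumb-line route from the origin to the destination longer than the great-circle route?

23.3%

Great circle: σ = 2.2137 rad → d_gc = Rσ = 7619.4 nmi
Rhumb: Δφ = +0.9111, Δλ = +3.0395, Δψ = +1.0760, q = Δφ/Δψ = 0.8467 → d_rh = R√(Δφ²+q²Δλ²) = 9397.2 nmi
Excess = (9397.2 − 7619.4) / 7619.4 = 1777.8 / 7619.4 = 23.33% ≈ 23.3%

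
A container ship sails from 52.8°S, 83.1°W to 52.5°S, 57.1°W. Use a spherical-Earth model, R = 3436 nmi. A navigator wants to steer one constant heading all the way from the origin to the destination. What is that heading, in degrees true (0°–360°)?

Δψ = ln[tan(π/4+φ₂/2)/tan(π/4+φ₁/2)] = +0.0086
Δλ = +0.4538 rad (taken the short way round)
course = atan2(Δλ, Δψ) = 88.91°

88.9°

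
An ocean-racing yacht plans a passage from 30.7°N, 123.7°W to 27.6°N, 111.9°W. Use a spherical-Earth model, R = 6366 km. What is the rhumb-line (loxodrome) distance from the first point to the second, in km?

1195 km

Rhumb course C = atan2(Δλ, Δψ) with Δψ = ln[tan(π/4+φ₂/2)/tan(π/4+φ₁/2)] = -0.0620, Δλ = +0.2059 → C = 106.74°
d = R·|Δφ| / |cos C| = 6366·0.05411 / 0.28811 = 1195 km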